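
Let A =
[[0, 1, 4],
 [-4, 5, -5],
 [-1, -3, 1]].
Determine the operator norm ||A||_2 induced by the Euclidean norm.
||A||_2 ≈ 8.6098 (= sqrt(largest eigenvalue of A^T A))

||A||_2 = sigma_max(A) = sqrt(lambda_max(A^T A)). Form the symmetric matrix M = A^T A =
[[17, -17, 19],
 [-17, 35, -24],
 [19, -24, 42]].
Its characteristic polynomial (trace, sum of principal 2x2 minors, determinant of M give the coefficients) is
  p(λ) = det(λ I - M) = λ^3 - 94λ^2 + 1553λ - 5929.
No integer candidate from the rational root theorem (±divisors of 5929) is a root, so the roots are irrational. The cubic discriminant is Δ = 1260815569 > 0, so there are three distinct real roots. p(5) = -389 and p(6) = 221 have opposite signs, so a root lies in (5, 6); Newton's method refines it to λ ≈ 5.6075. p(14) = 133 and p(15) = -409 have opposite signs, so a root lies in (14, 15); Newton's method refines it to λ ≈ 14.2636. p(74) = -527 and p(75) = 3671 have opposite signs, so a root lies in (74, 75); Newton's method refines it to λ ≈ 74.129. Check (Vieta): the three roots sum to 94, matching tr M = 94.
So the eigenvalues of A^T A are ≈ 5.6075, 14.2636, 74.129 (all ≥ 0, as they must be for A^T A). The largest is λ_max ≈ 74.129, hence ||A||_2 = sqrt(λ_max) ≈ 8.6098.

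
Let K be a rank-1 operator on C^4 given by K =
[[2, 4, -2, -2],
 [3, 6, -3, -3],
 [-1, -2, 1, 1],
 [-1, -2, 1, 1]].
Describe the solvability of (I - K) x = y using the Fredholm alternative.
(I - K) is invertible (det(I - K) = -9 ≠ 0), so for every y in C^4 the equation (I - K) x = y has a unique solution.

K has rank 1, so it is an outer product K = u v^T: every row of K is a multiple of one row vector. Reading off the entries, u = (2, 3, -1, -1) and v = (1, 2, -1, -1) (row i of K equals u_i·v^T). A rank-one matrix u v^T satisfies K u = u (v·u) and kills the (3)-dimensional subspace v^⊥, so its characteristic polynomial is lambda^3 (lambda - v·u) with v·u = tr K = 10. Hence the eigenvalues of I - K are 1 (multiplicity 3) and 1 - (10) = -9, so det(I - K) = -9. (Direct check: I - K =
[[-1, -4, 2, 2],
 [-3, -5, 3, 3],
 [1, 2, 0, -1],
 [1, 2, -1, 0]]
has determinant -9.) The finite-dimensional Fredholm alternative says: either (I - K) is invertible, or ker(I - K) ≠ {0} and then range(I - K) = ker((I - K)^*)^⊥, with dim ker(I - K) = dim ker((I - K)^*). Since det(I - K) ≠ 0, 1 is not an eigenvalue of K and ker(I - K) = {0}, so we are in the first case: for every y there is a unique x = (I - K)^(-1) y. Explicitly, by the Sherman–Morrison formula, (I - u v^T)^(-1) = I + u v^T/(1 - v·u), i.e. (I - K)^(-1) = I + K/(-9).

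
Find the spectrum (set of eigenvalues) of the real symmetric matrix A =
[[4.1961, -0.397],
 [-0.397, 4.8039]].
sigma(A) ≈ {4, 5}

A is real symmetric, so its spectrum consists of real eigenvalues. Expanding the characteristic polynomial of the displayed matrix gives
  det(λ I - A) = p(λ) = λ^2 + (-9)λ + (20).
Solving p(λ) = 0 yields eigenvalues ≈ 4, 5. (A is shown rounded to 4 decimals, so these recover the underlying integer eigenvalues to within that precision.)
Verification: the trace of A = 9 equals the sum of eigenvalues 9, and det(A) ≈ 20.0000 matches the eigenvalue product 20.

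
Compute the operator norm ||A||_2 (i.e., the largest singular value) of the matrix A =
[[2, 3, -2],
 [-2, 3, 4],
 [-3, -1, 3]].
||A||_2 ≈ 6.6973 (= sqrt(largest eigenvalue of A^T A))

||A||_2 = sigma_max(A) = sqrt(lambda_max(A^T A)). Form the symmetric matrix M = A^T A =
[[17, 3, -21],
 [3, 19, 3],
 [-21, 3, 29]].
Its characteristic polynomial (trace, sum of principal 2x2 minors, determinant of M give the coefficients) is
  p(λ) = det(λ I - M) = λ^3 - 65λ^2 + 908λ - 196.
No integer candidate from the rational root theorem (±divisors of 196) is a root, so the roots are irrational. The cubic discriminant is Δ = 480786480 > 0, so there are three distinct real roots. p(0) = -196 and p(1) = 648 have opposite signs, so a root lies in (0, 1); Newton's method refines it to λ ≈ 0.2193. p(19) = 450 and p(20) = -36 have opposite signs, so a root lies in (19, 20); Newton's method refines it to λ ≈ 19.9268. p(44) = -900 and p(45) = 164 have opposite signs, so a root lies in (44, 45); Newton's method refines it to λ ≈ 44.8539. Check (Vieta): the three roots sum to 65, matching tr M = 65.
So the eigenvalues of A^T A are ≈ 0.2193, 19.9268, 44.8539 (all ≥ 0, as they must be for A^T A). The largest is λ_max ≈ 44.8539, hence ||A||_2 = sqrt(λ_max) ≈ 6.6973.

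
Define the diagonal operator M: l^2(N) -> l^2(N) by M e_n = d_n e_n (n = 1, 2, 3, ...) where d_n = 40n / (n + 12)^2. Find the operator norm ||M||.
||M|| = 5/6 (attained at n = 12)

For M diagonal, ||M|| = sup_n |d_n|. Treat f(x) = 40x / (x + 12)^2 for real x > 0. By the quotient rule, f'(x) = 40(12 - x)/(x + 12)^3, which is positive for x < 12 and negative for x > 12. So f has a unique maximum at x = 12, and since 12 is a positive integer, the supremum over n ≥ 1 is attained at n = 12: d_12 = 40·12/(12 + 12)^2 = 40·12/576 = 5/6. Hence ||M|| = 5/6.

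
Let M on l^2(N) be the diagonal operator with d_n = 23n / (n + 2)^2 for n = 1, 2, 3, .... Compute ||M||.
||M|| = 23/8 (attained at n = 2)

For M diagonal, ||M|| = sup_n |d_n|. Treat f(x) = 23x / (x + 2)^2 for real x > 0. By the quotient rule, f'(x) = 23(2 - x)/(x + 2)^3, which is positive for x < 2 and negative for x > 2. So f has a unique maximum at x = 2, and since 2 is a positive integer, the supremum over n ≥ 1 is attained at n = 2: d_2 = 23·2/(2 + 2)^2 = 23·2/16 = 23/8. Hence ||M|| = 23/8.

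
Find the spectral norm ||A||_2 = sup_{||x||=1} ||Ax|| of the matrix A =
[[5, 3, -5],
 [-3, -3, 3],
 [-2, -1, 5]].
||A||_2 ≈ 10.5022 (= sqrt(largest eigenvalue of A^T A))

||A||_2 = sigma_max(A) = sqrt(lambda_max(A^T A)). Form the symmetric matrix M = A^T A =
[[38, 26, -44],
 [26, 19, -29],
 [-44, -29, 59]].
Its characteristic polynomial (trace, sum of principal 2x2 minors, determinant of M give the coefficients) is
  p(λ) = det(λ I - M) = λ^3 - 116λ^2 + 632λ - 324.
No integer candidate from the rational root theorem (±divisors of 324) is a root, so the roots are irrational. The cubic discriminant is Δ = 2766705488 > 0, so there are three distinct real roots. p(0) = -324 and p(1) = 193 have opposite signs, so a root lies in (0, 1); Newton's method refines it to λ ≈ 0.5725. p(5) = 61 and p(6) = -492 have opposite signs, so a root lies in (5, 6); Newton's method refines it to λ ≈ 5.1308. p(110) = -3404 and p(111) = 8223 have opposite signs, so a root lies in (110, 111); Newton's method refines it to λ ≈ 110.2966. Check (Vieta): the three roots sum to 116, matching tr M = 116.
So the eigenvalues of A^T A are ≈ 0.5725, 5.1308, 110.2966 (all ≥ 0, as they must be for A^T A). The largest is λ_max ≈ 110.2966, hence ||A||_2 = sqrt(λ_max) ≈ 10.5022.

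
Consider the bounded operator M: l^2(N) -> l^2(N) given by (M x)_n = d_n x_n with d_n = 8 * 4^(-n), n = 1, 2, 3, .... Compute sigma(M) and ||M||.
sigma(M) = {8 * 4^(-n) : n ≥ 1} ∪ {0}; ||M|| = 2

A bounded diagonal operator on l^2 with diagonal entries d_n has spectrum equal to the closure of {d_n : n ≥ 1}: every d_n is an eigenvalue (with eigenvector e_n), so {d_n} ⊂ sigma(M); the spectrum is closed, so its closure is too; and for lambda not in the closure, (M - lambda I) has bounded inverse (the diagonal entries 1/(d_n - lambda) are bounded). For our sequence d_n = 8 * 4^(-n), n = 1, 2, 3, ...:
  - {d_n} = {8 * 4^(-n) : n ≥ 1}; the only limit point is 0
  - closure = {8 * 4^(-n) : n ≥ 1} ∪ {0}
For the norm: a diagonal operator has ||M|| = sup_n |d_n|. Here d_n = 8 * 4^(-n) is positive and decreasing, so sup_n |d_n| = d_1 = 8/4 = 2. So ||M|| = 2.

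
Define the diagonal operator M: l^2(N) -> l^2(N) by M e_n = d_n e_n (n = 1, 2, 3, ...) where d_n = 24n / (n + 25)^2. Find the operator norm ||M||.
||M|| = 6/25 (attained at n = 25)

For M diagonal, ||M|| = sup_n |d_n|. Treat f(x) = 24x / (x + 25)^2 for real x > 0. By the quotient rule, f'(x) = 24(25 - x)/(x + 25)^3, which is positive for x < 25 and negative for x > 25. So f has a unique maximum at x = 25, and since 25 is a positive integer, the supremum over n ≥ 1 is attained at n = 25: d_25 = 24·25/(25 + 25)^2 = 24·25/2500 = 6/25. Hence ||M|| = 6/25.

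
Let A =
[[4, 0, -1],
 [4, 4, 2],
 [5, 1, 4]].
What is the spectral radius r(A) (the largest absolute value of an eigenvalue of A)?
r(A) = sqrt(24) ≈ 4.899

The eigenvalues of A are the roots of its characteristic polynomial. With M = A (coefficients from the trace, the sum of principal 2x2 minors, and det A):
  p(λ) = det(λ I - M) = λ^3 - 12λ^2 + 51λ - 72.
By the rational root theorem any rational root is an integer divisor of 72. Testing λ = 3: p(3) = 27 - 108 + 153 - 72 = 0, so λ = 3 is a root. Dividing out (λ - 3) leaves p(λ) = (λ - 3)(λ^2 - 9λ + 24). For λ^2 - 9λ + 24 the discriminant is -15. It is negative, so the roots are the complex-conjugate pair λ = 9/2 ± (sqrt(15)/2) i ≈ 4.5 ± 1.9365i. For a conjugate pair the product of the roots equals the constant term, so |λ|^2 = 24 and |λ| = sqrt(24) ≈ 4.899.
Thus the eigenvalues (to 4 decimals) are 4.5 ± 1.9365i (modulus 4.899); 3 (modulus 3). The spectral radius is the largest modulus: r(A) = sqrt(24) ≈ 4.899. (Cross-check: r(A) ≤ ||A||_2 ≈ 8.8594; equality holds whenever A is normal, though it can also hold for some non-normal A.)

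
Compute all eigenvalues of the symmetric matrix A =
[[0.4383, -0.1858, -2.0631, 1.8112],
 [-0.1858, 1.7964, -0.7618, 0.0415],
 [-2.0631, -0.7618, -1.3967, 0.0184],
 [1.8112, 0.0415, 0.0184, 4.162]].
sigma(A) ≈ {-3, 1, 2, 5}

A is real symmetric, so its spectrum consists of real eigenvalues. Expanding the characteristic polynomial of the displayed matrix gives
  det(λ I - A) = p(λ) = λ^4 + (-5)λ^3 + (-7)λ^2 + (41)λ + (-30.0012).
Solving p(λ) = 0 yields eigenvalues ≈ -3, 1, 2, 5. (A is shown rounded to 4 decimals, so these recover the underlying integer eigenvalues to within that precision.)
Verification: the trace of A = 5 equals the sum of eigenvalues 5, and det(A) ≈ -30.0012 matches the eigenvalue product -30.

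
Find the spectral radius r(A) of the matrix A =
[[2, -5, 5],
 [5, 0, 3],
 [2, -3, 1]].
r(A) ≈ 5.8813

The eigenvalues of A are the roots of its characteristic polynomial. With M = A (coefficients from the trace, the sum of principal 2x2 minors, and det A):
  p(λ) = det(λ I - M) = λ^3 - 3λ^2 + 26λ + 62.
No integer candidate from the rational root theorem (±divisors of 62) is a root, so the roots are irrational. The cubic discriminant is Δ = -248360 < 0, so there is one real root and a complex-conjugate pair. p(-2) = -10 and p(-1) = 32 have opposite signs, so a root lies in (-2, -1); Newton's method refines it to λ ≈ -1.7924. Dividing out (λ - (-1.7924)) leaves approximately λ^2 - 4.7924λ + 34.59. For λ^2 - 4.7924λ + 34.59 the discriminant is -115.3929. It is negative, so the remaining roots are the complex-conjugate pair λ ≈ 2.3962 ± 5.3711i. Their product equals the constant term, so |λ|^2 ≈ 34.59 and |λ| ≈ 5.8813.
Thus the eigenvalues (to 4 decimals) are -1.7924 (modulus 1.7924); 2.3962 ± 5.3711i (modulus 5.8813). The spectral radius is the largest modulus: r(A) ≈ 5.8813. (Cross-check: r(A) ≤ ||A||_2 ≈ 9.0455; equality holds whenever A is normal, though it can also hold for some non-normal A.)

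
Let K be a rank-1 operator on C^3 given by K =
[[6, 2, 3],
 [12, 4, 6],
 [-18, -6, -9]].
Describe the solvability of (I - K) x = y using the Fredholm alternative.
(I - K) is singular (det(I - K) = 0, i.e. 1 ∈ sigma(K)). (I - K) x = y is solvable iff y ⊥ ker((I - K)^*) = span{(6, 2, 3)}, i.e. iff 6y_1 + 2y_2 + 3y_3 = 0. When solvable, the solutions are x = y + c·(1, 2, -3), c arbitrary (ker(I - K) = span{(1, 2, -3)}, dimension 1).

K has rank 1, so it is an outer product K = u v^T: every row of K is a multiple of one row vector. Reading off the entries, u = (1, 2, -3) and v = (6, 2, 3) (row i of K equals u_i·v^T). A rank-one matrix u v^T satisfies K u = u (v·u) and kills the (2)-dimensional subspace v^⊥, so its characteristic polynomial is lambda^2 (lambda - v·u) with v·u = tr K = 1. Hence the eigenvalues of I - K are 1 (multiplicity 2) and 1 - (1) = 0, so det(I - K) = 0. (Direct check: I - K =
[[-5, -2, -3],
 [-12, -3, -6],
 [18, 6, 10]]
has determinant 0.) So 1 is an eigenvalue of K and (I - K) is not invertible. The finite-dimensional Fredholm alternative says: either (I - K) is invertible, or ker(I - K) ≠ {0} and then range(I - K) = ker((I - K)^*)^⊥, with dim ker(I - K) = dim ker((I - K)^*). We are in the second case, so we need both kernels. Kernel of I - K: (I - K) u = u - u (v·u) = u - u = 0, so ker(I - K) = span{u} = span{(1, 2, -3)} (it is exactly 1-dimensional because rank(I - K) = 2). Kernel of the adjoint: K is real, so (I - K)^* = I - K^T = I - v u^T, and (I - v u^T) v = v - v (u·v) = 0; hence ker((I - K)^*) = span{v} = span{(6, 2, 3)}. Therefore (I - K) x = y is solvable iff <y, v> = 0, i.e. iff 6y_1 + 2y_2 + 3y_3 = 0. When this holds, K y = u (v·y) = 0, so (I - K) y = y and x = y is a particular solution; the full solution set is the line x = y + c·u = y + c·(1, 2, -3), c ∈ C.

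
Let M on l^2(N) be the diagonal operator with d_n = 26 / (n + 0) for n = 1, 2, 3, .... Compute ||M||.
||M|| = 26 (attained at n = 1)

For M diagonal, ||M|| = sup_n |d_n| = sup_n 26/(n + 0). This is positive and strictly decreasing in n, so the supremum is attained at n = 1: d_1 = 26/(1 + 0) = 26. Hence ||M|| = 26.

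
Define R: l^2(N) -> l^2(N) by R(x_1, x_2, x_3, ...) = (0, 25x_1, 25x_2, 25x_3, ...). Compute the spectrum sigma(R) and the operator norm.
sigma(R) = closed disk {z in C : |z| ≤ 25}; ||R|| = 25

Note R = 25·U where U is the unit right shift (U x)_k = x_{k-1} (with x_0 := 0); so ||R|| = 25||U|| and sigma(R) = 25·sigma(U). ||R x||^2 = sum_{k≥1} |25x_k|^2 = 625||x||^2, so ||R|| = 25 and sigma(R) ⊂ {|z| ≤ 25}. For any |lambda| < 25, the equation (R - lambda I) x = 0 forces x_1 = 0, then 25x_k = lambda x_{k+1} ⇒ x = 0, so R has no eigenvalues. But (R - lambda I) is not surjective for |lambda| < 25: solving (R - lambda I) x = e_1 would require x_n proportional to (lambda/25)^(-n), which is not in l^2. So every |lambda| < 25 lies in the residual spectrum. The boundary |lambda| = 25 is in the approximate point spectrum (the spectrum is closed). Hence sigma(R) is the closed disk of radius 25.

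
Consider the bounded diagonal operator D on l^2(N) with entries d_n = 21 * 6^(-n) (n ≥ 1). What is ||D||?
||D|| = 7/2 (attained at n = 1)

For D diagonal, ||D|| = sup_n |d_n|. The sequence d_n = 21 * 6^(-n) is positive and strictly decreasing (ratio 6^(-1) < 1), so the supremum is d_1 = 21/6 = 7/2. Hence ||D|| = 7/2.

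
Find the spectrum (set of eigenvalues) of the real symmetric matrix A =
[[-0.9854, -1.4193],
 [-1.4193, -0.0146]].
sigma(A) ≈ {-2, 1}

A is real symmetric, so its spectrum consists of real eigenvalues. Expanding the characteristic polynomial of the displayed matrix gives
  det(λ I - A) = p(λ) = λ^2 + (1)λ + (-2).
Solving p(λ) = 0 yields eigenvalues ≈ -2, 1. (A is shown rounded to 4 decimals, so these recover the underlying integer eigenvalues to within that precision.)
Verification: the trace of A = -1 equals the sum of eigenvalues -1, and det(A) ≈ -2.0000 matches the eigenvalue product -2.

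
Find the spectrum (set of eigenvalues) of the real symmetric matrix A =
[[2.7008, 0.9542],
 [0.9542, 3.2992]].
sigma(A) ≈ {2, 4}

A is real symmetric, so its spectrum consists of real eigenvalues. Expanding the characteristic polynomial of the displayed matrix gives
  det(λ I - A) = p(λ) = λ^2 + (-6)λ + (8).
Solving p(λ) = 0 yields eigenvalues ≈ 2, 4. (A is shown rounded to 4 decimals, so these recover the underlying integer eigenvalues to within that precision.)
Verification: the trace of A = 6 equals the sum of eigenvalues 6, and det(A) ≈ 8.0000 matches the eigenvalue product 8.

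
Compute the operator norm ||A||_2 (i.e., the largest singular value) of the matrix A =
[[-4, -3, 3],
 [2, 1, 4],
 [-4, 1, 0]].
||A||_2 ≈ 6.4303 (= sqrt(largest eigenvalue of A^T A))

||A||_2 = sigma_max(A) = sqrt(lambda_max(A^T A)). Form the symmetric matrix M = A^T A =
[[36, 10, -4],
 [10, 11, -5],
 [-4, -5, 25]].
Its characteristic polynomial (trace, sum of principal 2x2 minors, determinant of M give the coefficients) is
  p(λ) = det(λ I - M) = λ^3 - 72λ^2 + 1430λ - 6724.
No integer candidate from the rational root theorem (±divisors of 6724) is a root, so the roots are irrational. The cubic discriminant is Δ = 105781360 > 0, so there are three distinct real roots. p(6) = -520 and p(7) = 101 have opposite signs, so a root lies in (6, 7); Newton's method refines it to λ ≈ 6.8252. p(23) = 245 and p(24) = -52 have opposite signs, so a root lies in (23, 24); Newton's method refines it to λ ≈ 23.8255. p(41) = -205 and p(42) = 416 have opposite signs, so a root lies in (41, 42); Newton's method refines it to λ ≈ 41.3493. Check (Vieta): the three roots sum to 72, matching tr M = 72.
So the eigenvalues of A^T A are ≈ 6.8252, 23.8255, 41.3493 (all ≥ 0, as they must be for A^T A). The largest is λ_max ≈ 41.3493, hence ||A||_2 = sqrt(λ_max) ≈ 6.4303.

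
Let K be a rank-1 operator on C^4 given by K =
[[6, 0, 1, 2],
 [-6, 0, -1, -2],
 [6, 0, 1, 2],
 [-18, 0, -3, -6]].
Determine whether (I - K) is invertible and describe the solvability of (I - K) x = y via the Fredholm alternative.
(I - K) is singular (det(I - K) = 0, i.e. 1 ∈ sigma(K)). (I - K) x = y is solvable iff y ⊥ ker((I - K)^*) = span{(6, 0, 1, 2)}, i.e. iff 6y_1 + y_3 + 2y_4 = 0. When solvable, the solutions are x = y + c·(1, -1, 1, -3), c arbitrary (ker(I - K) = span{(1, -1, 1, -3)}, dimension 1).

K has rank 1, so it is an outer product K = u v^T: every row of K is a multiple of one row vector. Reading off the entries, u = (1, -1, 1, -3) and v = (6, 0, 1, 2) (row i of K equals u_i·v^T). A rank-one matrix u v^T satisfies K u = u (v·u) and kills the (3)-dimensional subspace v^⊥, so its characteristic polynomial is lambda^3 (lambda - v·u) with v·u = tr K = 1. Hence the eigenvalues of I - K are 1 (multiplicity 3) and 1 - (1) = 0, so det(I - K) = 0. (Direct check: I - K =
[[-5, 0, -1, -2],
 [6, 1, 1, 2],
 [-6, 0, 0, -2],
 [18, 0, 3, 7]]
has determinant 0.) So 1 is an eigenvalue of K and (I - K) is not invertible. The finite-dimensional Fredholm alternative says: either (I - K) is invertible, or ker(I - K) ≠ {0} and then range(I - K) = ker((I - K)^*)^⊥, with dim ker(I - K) = dim ker((I - K)^*). We are in the second case, so we need both kernels. Kernel of I - K: (I - K) u = u - u (v·u) = u - u = 0, so ker(I - K) = span{u} = span{(1, -1, 1, -3)} (it is exactly 1-dimensional because rank(I - K) = 3). Kernel of the adjoint: K is real, so (I - K)^* = I - K^T = I - v u^T, and (I - v u^T) v = v - v (u·v) = 0; hence ker((I - K)^*) = span{v} = span{(6, 0, 1, 2)}. Therefore (I - K) x = y is solvable iff <y, v> = 0, i.e. iff 6y_1 + y_3 + 2y_4 = 0. When this holds, K y = u (v·y) = 0, so (I - K) y = y and x = y is a particular solution; the full solution set is the line x = y + c·u = y + c·(1, -1, 1, -3), c ∈ C.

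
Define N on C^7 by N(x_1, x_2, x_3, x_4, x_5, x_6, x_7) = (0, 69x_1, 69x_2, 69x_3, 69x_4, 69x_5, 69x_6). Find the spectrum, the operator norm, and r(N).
sigma(N) = {0}; ||N|| = 69; r(N) = 0. (N is nilpotent with N^7 = 0.)

On C^7, N is a strictly lower-triangular matrix with 69 on the subdiagonal and zeros elsewhere, so its characteristic polynomial is lambda^7 and every eigenvalue is 0: sigma(N) = {0}. For the operator norm, N e_i = 69e_{i+1} for i = 1, ..., 6 and N e_7 = 0, so the singular values of N are 69 (with multiplicity 6) and 0; hence ||N|| = 69. The spectral radius r(N) = max|lambda| = 0. Note ||N|| > r(N) — characteristic of non-normal nilpotent operators. Indeed N^7 = 0.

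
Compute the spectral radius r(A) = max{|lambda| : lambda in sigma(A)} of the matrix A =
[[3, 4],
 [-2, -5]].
r(A) = (2 + sqrt(32))/2 ≈ 3.8284

The eigenvalues of A are the roots of its characteristic polynomial. With M = A (coefficients from the trace and determinant):
  p(λ) = det(λ I - M) = λ^2 + 2λ - 7.
For λ^2 + 2λ - 7 the discriminant is 32. It is nonnegative but not a perfect square, so the roots are real and irrational: λ = (-2 ± sqrt(32))/2 ≈ 1.8284, -3.8284.
Thus the eigenvalues (to 4 decimals) are 1.8284 (modulus 1.8284); -3.8284 (modulus 3.8284). The spectral radius is the largest modulus: r(A) = (2 + sqrt(32))/2 ≈ 3.8284. (Cross-check: r(A) ≤ ||A||_2 ≈ 7.2854; equality holds whenever A is normal, though it can also hold for some non-normal A.)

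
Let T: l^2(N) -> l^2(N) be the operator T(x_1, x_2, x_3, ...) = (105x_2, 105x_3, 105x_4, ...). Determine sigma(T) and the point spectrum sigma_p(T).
sigma(T) = closed disk {z in C : |z| ≤ 105}; sigma_p(T) = open disk {z in C : |z| < 105}

Note T = 105·V where V is the unit left shift (V x)_k = x_{k+1}; so sigma(T) = 105·sigma(V) and ||T|| = 105||V||. ||T x||^2 = 11025sum_{k≥2} |x_k|^2 ≤ 11025||x||^2, with equality on {x : x_1 = 0}, so ||T|| = 105. For any lambda with |lambda| < 105, set r = lambda/105 (|r| < 1); the vector x = (1, r, r^2, ...) is in l^2 and satisfies T x = 105(r, r^2, ...) = lambda x, so lambda is an eigenvalue. On the boundary |lambda| = 105 the geometric series diverges, so no l^2 eigenvector exists, but these lambda lie in the approximate point spectrum. Hence sigma(T) is the closed disk of radius 105 and sigma_p(T) is the open disk.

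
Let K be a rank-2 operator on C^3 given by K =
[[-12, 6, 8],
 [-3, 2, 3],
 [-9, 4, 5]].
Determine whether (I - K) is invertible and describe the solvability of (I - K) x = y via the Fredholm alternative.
(I - K) is invertible (det(I - K) = 10 ≠ 0), so for every y in C^3 the equation (I - K) x = y has a unique solution.

K has rank 2 and factors as K = U V^T = u1 v1^T + u2 v2^T with u1 = (2, 1, 1), v1 = (-3, 2, 3), u2 = (-2, 0, -2), v2 = (3, -1, -1) (multiplying out reproduces the displayed K). The nonzero eigenvalues of U V^T coincide with those of the 2 x 2 matrix G = V^T U = [[v1·u1, v1·u2], [v2·u1, v2·u2]] = [[-1, 0], [4, -4]], and by the Sylvester determinant identity det(I_3 - U V^T) = det(I_2 - V^T U) = det([[2, 0], [-4, 5]]) = (2)(5) - (0)(-4) = 10. (Direct check: I - K =
[[13, -6, -8],
 [3, -1, -3],
 [9, -4, -4]]
has determinant 10.) The finite-dimensional Fredholm alternative says: either (I - K) is invertible, or ker(I - K) ≠ {0} and then range(I - K) = ker((I - K)^*)^⊥, with dim ker(I - K) = dim ker((I - K)^*). Since det(I - K) ≠ 0, 1 is not an eigenvalue of K and ker(I - K) = {0}, so we are in the first case: for every y there is a unique x = (I - K)^(-1) y. (Explicitly, by the Woodbury identity, (I - U V^T)^(-1) = I + U (I_2 - G)^(-1) V^T.)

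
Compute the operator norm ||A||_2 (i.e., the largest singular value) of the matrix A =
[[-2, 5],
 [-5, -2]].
||A||_2 = sqrt(29) ≈ 5.3852 (= sqrt(largest eigenvalue of A^T A))

||A||_2 = sigma_max(A) = sqrt(lambda_max(A^T A)). Form the symmetric matrix M = A^T A =
[[29, 0],
 [0, 29]].
Its characteristic polynomial (trace, determinant of M give the coefficients) is
  p(λ) = det(λ I - M) = λ^2 - 58λ + 841.
For λ^2 - 58λ + 841 the discriminant is 0. It is a perfect square (0^2), so the roots are rational: λ = (58 ± 0)/2 = 29, 29.
So the eigenvalues of A^T A are ≈ 29, 29 (all ≥ 0, as they must be for A^T A). The largest is λ_max = 29, hence ||A||_2 = sqrt(λ_max) = sqrt(29) ≈ 5.3852.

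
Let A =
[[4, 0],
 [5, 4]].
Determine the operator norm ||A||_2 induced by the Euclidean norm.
||A||_2 = sqrt((57 + sqrt(2225))/2) ≈ 7.217 (= sqrt(largest eigenvalue of A^T A))

||A||_2 = sigma_max(A) = sqrt(lambda_max(A^T A)). Form the symmetric matrix M = A^T A =
[[41, 20],
 [20, 16]].
Its characteristic polynomial (trace, determinant of M give the coefficients) is
  p(λ) = det(λ I - M) = λ^2 - 57λ + 256.
For λ^2 - 57λ + 256 the discriminant is 2225. It is nonnegative but not a perfect square, so the roots are real and irrational: λ = (57 ± sqrt(2225))/2 ≈ 52.085, 4.915.
So the eigenvalues of A^T A are ≈ 4.915, 52.085 (all ≥ 0, as they must be for A^T A). The largest is λ_max = (57 + sqrt(2225))/2 ≈ 52.085, hence ||A||_2 = sqrt(λ_max) = sqrt((57 + sqrt(2225))/2) ≈ 7.217.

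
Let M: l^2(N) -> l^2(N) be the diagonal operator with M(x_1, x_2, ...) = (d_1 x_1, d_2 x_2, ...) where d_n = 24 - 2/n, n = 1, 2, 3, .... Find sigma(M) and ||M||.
sigma(M) = {24 - 2/n : n ≥ 1} ∪ {24}; ||M|| = 24

A bounded diagonal operator on l^2 with diagonal entries d_n has spectrum equal to the closure of {d_n : n ≥ 1}: every d_n is an eigenvalue (with eigenvector e_n), so {d_n} ⊂ sigma(M); the spectrum is closed, so its closure is too; and for lambda not in the closure, (M - lambda I) has bounded inverse (the diagonal entries 1/(d_n - lambda) are bounded). For our sequence d_n = 24 - 2/n, n = 1, 2, 3, ...:
  - {d_n} = {24 - 2/n : n ≥ 1}; the only limit point is 24
  - closure = {24 - 2/n : n ≥ 1} ∪ {24}
For the norm: a diagonal operator has ||M|| = sup_n |d_n|. Here d_n = 24 - 2/n increases monotonically from d_1 = 22 toward 24, with all terms in [22, 24); so sup_n |d_n| = 24 (the supremum is the limit, not attained). So ||M|| = 24.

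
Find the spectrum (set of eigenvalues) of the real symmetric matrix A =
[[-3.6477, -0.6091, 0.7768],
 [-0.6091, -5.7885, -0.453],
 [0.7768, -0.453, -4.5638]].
sigma(A) ≈ {-6, -5, -3}

A is real symmetric, so its spectrum consists of real eigenvalues. Expanding the characteristic polynomial of the displayed matrix gives
  det(λ I - A) = p(λ) = λ^3 + (14)λ^2 + (63)λ + (90).
Solving p(λ) = 0 yields eigenvalues ≈ -6, -5, -3. (A is shown rounded to 4 decimals, so these recover the underlying integer eigenvalues to within that precision.)
Verification: the trace of A = -14 equals the sum of eigenvalues -14, and det(A) ≈ -90.0000 matches the eigenvalue product -90.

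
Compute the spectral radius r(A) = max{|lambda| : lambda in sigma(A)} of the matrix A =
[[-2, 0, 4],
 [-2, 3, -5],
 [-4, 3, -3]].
r(A) ≈ 4.8266

The eigenvalues of A are the roots of its characteristic polynomial. With M = A (coefficients from the trace, the sum of principal 2x2 minors, and det A):
  p(λ) = det(λ I - M) = λ^3 + 2λ^2 + 22λ - 12.
No integer candidate from the rational root theorem (±divisors of 12) is a root, so the roots are irrational. The cubic discriminant is Δ = -53664 < 0, so there is one real root and a complex-conjugate pair. p(0) = -12 and p(1) = 13 have opposite signs, so a root lies in (0, 1); Newton's method refines it to λ ≈ 0.5151. Dividing out (λ - (0.5151)) leaves approximately λ^2 + 2.5151λ + 23.2956. For λ^2 + 2.5151λ + 23.2956 the discriminant is -86.8565. It is negative, so the remaining roots are the complex-conjugate pair λ ≈ -1.2576 ± 4.6598i. Their product equals the constant term, so |λ|^2 ≈ 23.2956 and |λ| ≈ 4.8266.
Thus the eigenvalues (to 4 decimals) are 0.5151 (modulus 0.5151); -1.2576 ± 4.6598i (modulus 4.8266). The spectral radius is the largest modulus: r(A) ≈ 4.8266. (Cross-check: r(A) ≤ ||A||_2 ≈ 8.4921; equality holds whenever A is normal, though it can also hold for some non-normal A.)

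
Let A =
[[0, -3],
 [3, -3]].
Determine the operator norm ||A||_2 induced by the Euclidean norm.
||A||_2 = sqrt((27 + sqrt(405))/2) ≈ 4.8541 (= sqrt(largest eigenvalue of A^T A))

||A||_2 = sigma_max(A) = sqrt(lambda_max(A^T A)). Form the symmetric matrix M = A^T A =
[[9, -9],
 [-9, 18]].
Its characteristic polynomial (trace, determinant of M give the coefficients) is
  p(λ) = det(λ I - M) = λ^2 - 27λ + 81.
For λ^2 - 27λ + 81 the discriminant is 405. It is nonnegative but not a perfect square, so the roots are real and irrational: λ = (27 ± sqrt(405))/2 ≈ 23.5623, 3.4377.
So the eigenvalues of A^T A are ≈ 3.4377, 23.5623 (all ≥ 0, as they must be for A^T A). The largest is λ_max = (27 + sqrt(405))/2 ≈ 23.5623, hence ||A||_2 = sqrt(λ_max) = sqrt((27 + sqrt(405))/2) ≈ 4.8541.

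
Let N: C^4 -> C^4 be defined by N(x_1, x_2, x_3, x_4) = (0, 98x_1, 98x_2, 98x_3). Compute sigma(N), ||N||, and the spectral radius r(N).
sigma(N) = {0}; ||N|| = 98; r(N) = 0. (N is nilpotent with N^4 = 0.)

On C^4, N is a strictly lower-triangular matrix with 98 on the subdiagonal and zeros elsewhere, so its characteristic polynomial is lambda^4 and every eigenvalue is 0: sigma(N) = {0}. For the operator norm, N e_i = 98e_{i+1} for i = 1, ..., 3 and N e_4 = 0, so the singular values of N are 98 (with multiplicity 3) and 0; hence ||N|| = 98. The spectral radius r(N) = max|lambda| = 0. Note ||N|| > r(N) — characteristic of non-normal nilpotent operators. Indeed N^4 = 0.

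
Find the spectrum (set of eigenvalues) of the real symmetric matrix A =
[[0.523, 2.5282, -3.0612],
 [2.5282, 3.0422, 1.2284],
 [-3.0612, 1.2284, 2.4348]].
sigma(A) ≈ {-3, 4, 5}

A is real symmetric, so its spectrum consists of real eigenvalues. Expanding the characteristic polynomial of the displayed matrix gives
  det(λ I - A) = p(λ) = λ^3 + (-6)λ^2 + (-7)λ + (60).
Solving p(λ) = 0 yields eigenvalues ≈ -3, 4, 5. (A is shown rounded to 4 decimals, so these recover the underlying integer eigenvalues to within that precision.)
Verification: the trace of A = 6 equals the sum of eigenvalues 6, and det(A) ≈ -60.0003 matches the eigenvalue product -60.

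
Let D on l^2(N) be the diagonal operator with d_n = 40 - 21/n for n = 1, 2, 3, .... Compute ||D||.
||D|| = 40

For a diagonal operator on l^2 with entries d_n, ||D|| = sup_n |d_n|. Here d_1 = 19, d_2 = 59/2, ..., and d_n = 40 - 21/n increases monotonically toward 40. All terms lie in [19, 40), so |d_n| = d_n and the supremum is the limit 40, which is not attained by any individual d_n. Hence ||D|| = 40.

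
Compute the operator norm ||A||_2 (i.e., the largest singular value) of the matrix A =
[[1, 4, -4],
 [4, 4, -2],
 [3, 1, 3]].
||A||_2 ≈ 7.9302 (= sqrt(largest eigenvalue of A^T A))

||A||_2 = sigma_max(A) = sqrt(lambda_max(A^T A)). Form the symmetric matrix M = A^T A =
[[26, 23, -3],
 [23, 33, -21],
 [-3, -21, 29]].
Its characteristic polynomial (trace, sum of principal 2x2 minors, determinant of M give the coefficients) is
  p(λ) = det(λ I - M) = λ^3 - 88λ^2 + 1590λ - 676.
No integer candidate from the rational root theorem (±divisors of 676) is a root, so the roots are irrational. The cubic discriminant is Δ = 3346398320 > 0, so there are three distinct real roots. p(0) = -676 and p(1) = 827 have opposite signs, so a root lies in (0, 1); Newton's method refines it to λ ≈ 0.4356. p(24) = 620 and p(25) = -301 have opposite signs, so a root lies in (24, 25); Newton's method refines it to λ ≈ 24.6766. p(62) = -2040 and p(63) = 269 have opposite signs, so a root lies in (62, 63); Newton's method refines it to λ ≈ 62.8878. Check (Vieta): the three roots sum to 88, matching tr M = 88.
So the eigenvalues of A^T A are ≈ 0.4356, 24.6766, 62.8878 (all ≥ 0, as they must be for A^T A). The largest is λ_max ≈ 62.8878, hence ||A||_2 = sqrt(λ_max) ≈ 7.9302.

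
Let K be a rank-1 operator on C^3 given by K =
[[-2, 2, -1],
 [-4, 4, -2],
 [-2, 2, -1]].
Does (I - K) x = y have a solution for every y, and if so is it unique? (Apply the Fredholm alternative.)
(I - K) is singular (det(I - K) = 0, i.e. 1 ∈ sigma(K)). (I - K) x = y is solvable iff y ⊥ ker((I - K)^*) = span{(-2, 2, -1)}, i.e. iff -2y_1 + 2y_2 - y_3 = 0. When solvable, the solutions are x = y + c·(1, 2, 1), c arbitrary (ker(I - K) = span{(1, 2, 1)}, dimension 1).

K has rank 1, so it is an outer product K = u v^T: every row of K is a multiple of one row vector. Reading off the entries, u = (1, 2, 1) and v = (-2, 2, -1) (row i of K equals u_i·v^T). A rank-one matrix u v^T satisfies K u = u (v·u) and kills the (2)-dimensional subspace v^⊥, so its characteristic polynomial is lambda^2 (lambda - v·u) with v·u = tr K = 1. Hence the eigenvalues of I - K are 1 (multiplicity 2) and 1 - (1) = 0, so det(I - K) = 0. (Direct check: I - K =
[[3, -2, 1],
 [4, -3, 2],
 [2, -2, 2]]
has determinant 0.) So 1 is an eigenvalue of K and (I - K) is not invertible. The finite-dimensional Fredholm alternative says: either (I - K) is invertible, or ker(I - K) ≠ {0} and then range(I - K) = ker((I - K)^*)^⊥, with dim ker(I - K) = dim ker((I - K)^*). We are in the second case, so we need both kernels. Kernel of I - K: (I - K) u = u - u (v·u) = u - u = 0, so ker(I - K) = span{u} = span{(1, 2, 1)} (it is exactly 1-dimensional because rank(I - K) = 2). Kernel of the adjoint: K is real, so (I - K)^* = I - K^T = I - v u^T, and (I - v u^T) v = v - v (u·v) = 0; hence ker((I - K)^*) = span{v} = span{(-2, 2, -1)}. Therefore (I - K) x = y is solvable iff <y, v> = 0, i.e. iff -2y_1 + 2y_2 - y_3 = 0. When this holds, K y = u (v·y) = 0, so (I - K) y = y and x = y is a particular solution; the full solution set is the line x = y + c·u = y + c·(1, 2, 1), c ∈ C.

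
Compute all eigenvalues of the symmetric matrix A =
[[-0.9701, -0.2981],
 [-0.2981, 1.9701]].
sigma(A) ≈ {-1, 2}

A is real symmetric, so its spectrum consists of real eigenvalues. Expanding the characteristic polynomial of the displayed matrix gives
  det(λ I - A) = p(λ) = λ^2 + (-1)λ + (-2).
Solving p(λ) = 0 yields eigenvalues ≈ -1, 2. (A is shown rounded to 4 decimals, so these recover the underlying integer eigenvalues to within that precision.)
Verification: the trace of A = 1 equals the sum of eigenvalues 1, and det(A) ≈ -2.0001 matches the eigenvalue product -2.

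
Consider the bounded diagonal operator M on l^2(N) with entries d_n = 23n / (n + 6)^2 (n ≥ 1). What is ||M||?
||M|| = 23/24 (attained at n = 6)

For M diagonal, ||M|| = sup_n |d_n|. Treat f(x) = 23x / (x + 6)^2 for real x > 0. By the quotient rule, f'(x) = 23(6 - x)/(x + 6)^3, which is positive for x < 6 and negative for x > 6. So f has a unique maximum at x = 6, and since 6 is a positive integer, the supremum over n ≥ 1 is attained at n = 6: d_6 = 23·6/(6 + 6)^2 = 23·6/144 = 23/24. Hence ||M|| = 23/24.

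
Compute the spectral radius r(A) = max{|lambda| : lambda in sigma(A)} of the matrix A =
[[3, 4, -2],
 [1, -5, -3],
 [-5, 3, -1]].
r(A) ≈ 5.4221

The eigenvalues of A are the roots of its characteristic polynomial. With M = A (coefficients from the trace, the sum of principal 2x2 minors, and det A):
  p(λ) = det(λ I - M) = λ^3 + 3λ^2 - 18λ - 150.
No integer candidate from the rational root theorem (±divisors of 150) is a root, so the roots are irrational. The cubic discriminant is Δ = -419256 < 0, so there is one real root and a complex-conjugate pair. p(5) = -40 and p(6) = 66 have opposite signs, so a root lies in (5, 6); Newton's method refines it to λ ≈ 5.4221. Dividing out (λ - (5.4221)) leaves approximately λ^2 + 8.4221λ + 27.6648. For λ^2 + 8.4221λ + 27.6648 the discriminant is -39.7283. It is negative, so the remaining roots are the complex-conjugate pair λ ≈ -4.211 ± 3.1515i. Their product equals the constant term, so |λ|^2 ≈ 27.6648 and |λ| ≈ 5.2597.
Thus the eigenvalues (to 4 decimals) are 5.4221 (modulus 5.4221); -4.211 ± 3.1515i (modulus 5.2597). The spectral radius is the largest modulus: r(A) ≈ 5.4221. (Cross-check: r(A) ≤ ||A||_2 ≈ 7.3592; equality holds whenever A is normal, though it can also hold for some non-normal A.)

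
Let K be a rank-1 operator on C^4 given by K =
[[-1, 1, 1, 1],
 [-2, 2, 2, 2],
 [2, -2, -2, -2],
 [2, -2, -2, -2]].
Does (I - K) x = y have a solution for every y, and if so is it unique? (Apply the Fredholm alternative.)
(I - K) is invertible (det(I - K) = 4 ≠ 0), so for every y in C^4 the equation (I - K) x = y has a unique solution.

K has rank 1, so it is an outer product K = u v^T: every row of K is a multiple of one row vector. Reading off the entries, u = (1, 2, -2, -2) and v = (-1, 1, 1, 1) (row i of K equals u_i·v^T). A rank-one matrix u v^T satisfies K u = u (v·u) and kills the (3)-dimensional subspace v^⊥, so its characteristic polynomial is lambda^3 (lambda - v·u) with v·u = tr K = -3. Hence the eigenvalues of I - K are 1 (multiplicity 3) and 1 - (-3) = 4, so det(I - K) = 4. (Direct check: I - K =
[[2, -1, -1, -1],
 [2, -1, -2, -2],
 [-2, 2, 3, 2],
 [-2, 2, 2, 3]]
has determinant 4.) The finite-dimensional Fredholm alternative says: either (I - K) is invertible, or ker(I - K) ≠ {0} and then range(I - K) = ker((I - K)^*)^⊥, with dim ker(I - K) = dim ker((I - K)^*). Since det(I - K) ≠ 0, 1 is not an eigenvalue of K and ker(I - K) = {0}, so we are in the first case: for every y there is a unique x = (I - K)^(-1) y. Explicitly, by the Sherman–Morrison formula, (I - u v^T)^(-1) = I + u v^T/(1 - v·u), i.e. (I - K)^(-1) = I + K/(4).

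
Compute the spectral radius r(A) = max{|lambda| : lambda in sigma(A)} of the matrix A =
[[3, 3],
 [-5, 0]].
r(A) = sqrt(15) ≈ 3.873

The eigenvalues of A are the roots of its characteristic polynomial. With M = A (coefficients from the trace and determinant):
  p(λ) = det(λ I - M) = λ^2 - 3λ + 15.
For λ^2 - 3λ + 15 the discriminant is -51. It is negative, so the roots are the complex-conjugate pair λ = 3/2 ± (sqrt(51)/2) i ≈ 1.5 ± 3.5707i. For a conjugate pair the product of the roots equals the constant term, so |λ|^2 = 15 and |λ| = sqrt(15) ≈ 3.873.
Thus the eigenvalues (to 4 decimals) are 1.5 ± 3.5707i (modulus 3.873). The spectral radius is the largest modulus: r(A) = sqrt(15) ≈ 3.873. (Cross-check: r(A) ≤ ||A||_2 ≈ 6.0748; equality holds whenever A is normal, though it can also hold for some non-normal A.)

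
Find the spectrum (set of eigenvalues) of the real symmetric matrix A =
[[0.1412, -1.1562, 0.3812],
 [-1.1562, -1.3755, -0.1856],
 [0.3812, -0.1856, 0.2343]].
sigma(A) ≈ {-2, 0, 1}

A is real symmetric, so its spectrum consists of real eigenvalues. Expanding the characteristic polynomial of the displayed matrix gives
  det(λ I - A) = p(λ) = λ^3 + (1)λ^2 + (-2)λ + (0).
Solving p(λ) = 0 yields eigenvalues ≈ -2, 0, 1. (A is shown rounded to 4 decimals, so these recover the underlying integer eigenvalues to within that precision.)
Verification: the trace of A = -1 equals the sum of eigenvalues -1, and det(A) ≈ -0.0001 matches the eigenvalue product 0.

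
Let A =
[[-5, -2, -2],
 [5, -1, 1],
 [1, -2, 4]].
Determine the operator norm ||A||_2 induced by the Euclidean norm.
||A||_2 ≈ 7.7597 (= sqrt(largest eigenvalue of A^T A))

||A||_2 = sigma_max(A) = sqrt(lambda_max(A^T A)). Form the symmetric matrix M = A^T A =
[[51, 3, 19],
 [3, 9, -5],
 [19, -5, 21]].
Its characteristic polynomial (trace, sum of principal 2x2 minors, determinant of M give the coefficients) is
  p(λ) = det(λ I - M) = λ^3 - 81λ^2 + 1324λ - 4356.
No integer candidate from the rational root theorem (±divisors of 4356) is a root, so the roots are irrational. The cubic discriminant is Δ = 854156336 > 0, so there are three distinct real roots. p(4) = -292 and p(5) = 364 have opposite signs, so a root lies in (4, 5); Newton's method refines it to λ ≈ 4.42. p(16) = 188 and p(17) = -344 have opposite signs, so a root lies in (16, 17); Newton's method refines it to λ ≈ 16.3672. p(60) = -516 and p(61) = 1988 have opposite signs, so a root lies in (60, 61); Newton's method refines it to λ ≈ 60.2128. Check (Vieta): the three roots sum to 81, matching tr M = 81.
So the eigenvalues of A^T A are ≈ 4.42, 16.3672, 60.2128 (all ≥ 0, as they must be for A^T A). The largest is λ_max ≈ 60.2128, hence ||A||_2 = sqrt(λ_max) ≈ 7.7597.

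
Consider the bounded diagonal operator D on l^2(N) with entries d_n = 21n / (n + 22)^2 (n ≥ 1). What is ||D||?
||D|| = 21/88 (attained at n = 22)

For D diagonal, ||D|| = sup_n |d_n|. Treat f(x) = 21x / (x + 22)^2 for real x > 0. By the quotient rule, f'(x) = 21(22 - x)/(x + 22)^3, which is positive for x < 22 and negative for x > 22. So f has a unique maximum at x = 22, and since 22 is a positive integer, the supremum over n ≥ 1 is attained at n = 22: d_22 = 21·22/(22 + 22)^2 = 21·22/1936 = 21/88. Hence ||D|| = 21/88.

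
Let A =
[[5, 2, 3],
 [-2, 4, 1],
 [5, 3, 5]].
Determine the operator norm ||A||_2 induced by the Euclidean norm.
||A||_2 ≈ 9.8071 (= sqrt(largest eigenvalue of A^T A))

||A||_2 = sigma_max(A) = sqrt(lambda_max(A^T A)). Form the symmetric matrix M = A^T A =
[[54, 17, 38],
 [17, 29, 25],
 [38, 25, 35]].
Its characteristic polynomial (trace, sum of principal 2x2 minors, determinant of M give the coefficients) is
  p(λ) = det(λ I - M) = λ^3 - 118λ^2 + 2113λ - 1369.
No integer candidate from the rational root theorem (±divisors of 1369) is a root, so the roots are irrational. The cubic discriminant is Δ = 21527458817 > 0, so there are three distinct real roots. p(0) = -1369 and p(1) = 627 have opposite signs, so a root lies in (0, 1); Newton's method refines it to λ ≈ 0.673. p(21) = 227 and p(22) = -1347 have opposite signs, so a root lies in (21, 22); Newton's method refines it to λ ≈ 21.1485. p(96) = -1273 and p(97) = 6003 have opposite signs, so a root lies in (96, 97); Newton's method refines it to λ ≈ 96.1784. Check (Vieta): the three roots sum to 118, matching tr M = 118.
So the eigenvalues of A^T A are ≈ 0.673, 21.1485, 96.1784 (all ≥ 0, as they must be for A^T A). The largest is λ_max ≈ 96.1784, hence ||A||_2 = sqrt(λ_max) ≈ 9.8071.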